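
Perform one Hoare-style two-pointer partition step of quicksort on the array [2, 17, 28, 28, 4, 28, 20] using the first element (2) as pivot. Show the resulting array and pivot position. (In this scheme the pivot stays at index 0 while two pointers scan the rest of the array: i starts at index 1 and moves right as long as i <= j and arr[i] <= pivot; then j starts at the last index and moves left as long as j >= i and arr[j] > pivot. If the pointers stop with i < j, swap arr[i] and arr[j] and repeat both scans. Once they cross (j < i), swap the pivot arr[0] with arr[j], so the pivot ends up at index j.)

Hoare-style two-pointer partition with pivot = 2:

Initial array: [2, 17, 28, 28, 4, 28, 20]

Pointers start at i = 1, j = 6.
i ends at 1, j ends at 0: the pointers have crossed (j < i), so scanning stops.

j = 0, so swapping arr[0] with arr[j] leaves the pivot at position 0: [2, 17, 28, 28, 4, 28, 20]
Pivot position: 0

After partitioning with pivot 2, the array becomes [2, 17, 28, 28, 4, 28, 20]. The pivot is placed at index 0. All elements to the left of the pivot are <= 2, and all elements to the right are > 2.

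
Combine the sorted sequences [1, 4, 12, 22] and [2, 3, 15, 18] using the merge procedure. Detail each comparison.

Merging process:

Compare 1 vs 2: take 1 from left. Merged: [1]
Compare 4 vs 2: take 2 from right. Merged: [1, 2]
Compare 4 vs 3: take 3 from right. Merged: [1, 2, 3]
Compare 4 vs 15: take 4 from left. Merged: [1, 2, 3, 4]
Compare 12 vs 15: take 12 from left. Merged: [1, 2, 3, 4, 12]
Compare 22 vs 15: take 15 from right. Merged: [1, 2, 3, 4, 12, 15]
Compare 22 vs 18: take 18 from right. Merged: [1, 2, 3, 4, 12, 15, 18]
Append remaining from left: [22]. Merged: [1, 2, 3, 4, 12, 15, 18, 22]

Final merged array: [1, 2, 3, 4, 12, 15, 18, 22]
Total comparisons: 7

The merged array is [1, 2, 3, 4, 12, 15, 18, 22], requiring 7 comparisons. The merge step runs in O(n) time where n is the total number of elements.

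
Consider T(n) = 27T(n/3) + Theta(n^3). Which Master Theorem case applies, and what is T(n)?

Master Theorem for T(n) = 27T(n/3) + O(n^3):

a = 27, b = 3, c = 3
log_b(a) = log_3(27) = 3.0000

Case 2: c = 3 = log_3(27) = 3.0000
T(n) = O(n^3 log n) = O(n^3 log n)

For T(n) = 27T(n/3) + O(n^3): log_3(27) = 3.0000. This is Case 2 of the Master Theorem (c = log_b(a), equal work at all levels), giving O(n^3 log n).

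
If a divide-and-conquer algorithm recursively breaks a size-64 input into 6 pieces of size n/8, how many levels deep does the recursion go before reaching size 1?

For divide and conquer with division factor 8:

Problem sizes at each level:
Level 0: 64
Level 1: 8
Level 2: 1

The root is level 0 and the size-1 base case is level 2 (the tree spans levels 0 through 2, i.e. 3 levels counting the root), so the depth is the number of divisions: log_8(64) = 2

The recursion tree depth is log_8(64) = 2. At each level, the problem size is divided by 8, so it takes 2 divisions to reduce to a base case of size 1. The algorithm makes 6 recursive calls at each level.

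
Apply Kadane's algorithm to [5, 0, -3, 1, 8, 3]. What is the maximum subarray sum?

Using Kadane's algorithm on [5, 0, -3, 1, 8, 3]:

Scanning through the array:
Position 1 (value 0): max_ending_here = 5, max_so_far = 5
Position 2 (value -3): max_ending_here = 2, max_so_far = 5
Position 3 (value 1): max_ending_here = 3, max_so_far = 5
Position 4 (value 8): max_ending_here = 11, max_so_far = 11
Position 5 (value 3): max_ending_here = 14, max_so_far = 14

Maximum subarray: [5, 0, -3, 1, 8, 3]
Maximum sum: 14

The maximum subarray is [5, 0, -3, 1, 8, 3] with sum 14. This subarray runs from index 0 to index 5.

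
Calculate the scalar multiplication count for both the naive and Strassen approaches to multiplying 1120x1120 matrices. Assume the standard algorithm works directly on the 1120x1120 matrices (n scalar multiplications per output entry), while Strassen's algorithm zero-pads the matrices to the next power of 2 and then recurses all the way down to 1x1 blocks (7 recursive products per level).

Matrix multiplication for 1120x1120 matrices:

Strassen's algorithm requires power-of-2 dimensions. Pad 1120x1120 to 2048x2048 (next power of 2).

Standard algorithm: 1120^3 = 1404928000 multiplications
Strassen's algorithm: 7^(log2(2048)) = 7^11 = 1977326743 multiplications
Difference: 1404928000 - 1977326743 = -572398743 (Strassen uses MORE here due to padding overhead — for small or just-over-power-of-2 n, padding can outweigh the per-level savings)

Standard: 1404928000 multiplications (1120^3). Strassen: 1977326743 multiplications (7^11, after padding to 2048x2048). Strassen reduces 8 recursive multiplications to 7 at each level.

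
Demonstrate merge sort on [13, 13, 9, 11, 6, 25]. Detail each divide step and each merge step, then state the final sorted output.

Merge sort trace:

Split: [13, 13, 9, 11, 6, 25] -> [13, 13, 9] and [11, 6, 25]
  Split: [13, 13, 9] -> [13] and [13, 9]
    Split: [13, 9] -> [13] and [9]
    Merge: [13] + [9] -> [9, 13]
  Merge: [13] + [9, 13] -> [9, 13, 13]
  Split: [11, 6, 25] -> [11] and [6, 25]
    Split: [6, 25] -> [6] and [25]
    Merge: [6] + [25] -> [6, 25]
  Merge: [11] + [6, 25] -> [6, 11, 25]
Merge: [9, 13, 13] + [6, 11, 25] -> [6, 9, 11, 13, 13, 25]

Final sorted array: [6, 9, 11, 13, 13, 25]

The merge sort proceeds by recursively splitting the array and merging sorted halves.
After all merges, the sorted array is [6, 9, 11, 13, 13, 25].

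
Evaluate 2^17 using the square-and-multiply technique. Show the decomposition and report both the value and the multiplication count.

Computing 2^17 by squaring (build up from 2^1; each line after the first costs one multiplication):

2^1 = 2
2^2 = (2^1)^2 = 2^2 = 4
2^4 = (2^2)^2 = 4^2 = 16
2^8 = (2^4)^2 = 16^2 = 256
2^16 = (2^8)^2 = 256^2 = 65536
2^17 = 2 * 2^16 = 2 * 65536 = 131072

Result: 131072
Multiplications needed: 5 (5 lines after 2^1)

2^17 = 131072. Using exponentiation by squaring, this requires 5 multiplications. The key idea: if the exponent is even, square the half-power; if odd, multiply by the base once.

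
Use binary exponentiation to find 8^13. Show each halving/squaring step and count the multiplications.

Computing 8^13 by squaring (build up from 8^1; each line after the first costs one multiplication):

8^1 = 8
8^2 = (8^1)^2 = 8^2 = 64
8^3 = 8 * 8^2 = 8 * 64 = 512
8^6 = (8^3)^2 = 512^2 = 262144
8^12 = (8^6)^2 = 262144^2 = 68719476736
8^13 = 8 * 8^12 = 8 * 68719476736 = 549755813888

Result: 549755813888
Multiplications needed: 5 (5 lines after 8^1)

8^13 = 549755813888. Using exponentiation by squaring, this requires 5 multiplications. The key idea: if the exponent is even, square the half-power; if odd, multiply by the base once.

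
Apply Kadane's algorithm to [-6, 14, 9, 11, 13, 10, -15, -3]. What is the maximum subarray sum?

Using Kadane's algorithm on [-6, 14, 9, 11, 13, 10, -15, -3]:

Scanning through the array:
Position 1 (value 14): max_ending_here = 14, max_so_far = 14
Position 2 (value 9): max_ending_here = 23, max_so_far = 23
Position 3 (value 11): max_ending_here = 34, max_so_far = 34
Position 4 (value 13): max_ending_here = 47, max_so_far = 47
Position 5 (value 10): max_ending_here = 57, max_so_far = 57
Position 6 (value -15): max_ending_here = 42, max_so_far = 57
Position 7 (value -3): max_ending_here = 39, max_so_far = 57

Maximum subarray: [14, 9, 11, 13, 10]
Maximum sum: 57

The maximum subarray is [14, 9, 11, 13, 10] with sum 57. This subarray runs from index 1 to index 5.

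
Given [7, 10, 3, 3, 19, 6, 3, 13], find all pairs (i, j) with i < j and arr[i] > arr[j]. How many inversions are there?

Finding inversions in [7, 10, 3, 3, 19, 6, 3, 13]:

(0, 2): arr[0]=7 > arr[2]=3
(0, 3): arr[0]=7 > arr[3]=3
(0, 5): arr[0]=7 > arr[5]=6
(0, 6): arr[0]=7 > arr[6]=3
(1, 2): arr[1]=10 > arr[2]=3
(1, 3): arr[1]=10 > arr[3]=3
(1, 5): arr[1]=10 > arr[5]=6
(1, 6): arr[1]=10 > arr[6]=3
(4, 5): arr[4]=19 > arr[5]=6
(4, 6): arr[4]=19 > arr[6]=3
(4, 7): arr[4]=19 > arr[7]=13
(5, 6): arr[5]=6 > arr[6]=3

Total inversions: 12

The array has 12 inversion(s): (0,2), (0,3), (0,5), (0,6), (1,2), (1,3), (1,5), (1,6), (4,5), (4,6), (4,7), (5,6). Each pair (i,j) satisfies i < j and arr[i] > arr[j].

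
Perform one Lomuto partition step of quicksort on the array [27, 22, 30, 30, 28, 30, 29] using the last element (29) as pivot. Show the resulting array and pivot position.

Lomuto partition with pivot = 29:

Initial array: [27, 22, 30, 30, 28, 30, 29]

arr[0]=27 <= 29: swap with position 0, array becomes [27, 22, 30, 30, 28, 30, 29]
arr[1]=22 <= 29: swap with position 1, array becomes [27, 22, 30, 30, 28, 30, 29]
arr[2]=30 > 29: no swap
arr[3]=30 > 29: no swap
arr[4]=28 <= 29: swap with position 2, array becomes [27, 22, 28, 30, 30, 30, 29]
arr[5]=30 > 29: no swap

Place pivot at position 3: [27, 22, 28, 29, 30, 30, 30]
Pivot position: 3

After partitioning with pivot 29, the array becomes [27, 22, 28, 29, 30, 30, 30]. The pivot is placed at index 3. All elements to the left of the pivot are <= 29, and all elements to the right are > 29.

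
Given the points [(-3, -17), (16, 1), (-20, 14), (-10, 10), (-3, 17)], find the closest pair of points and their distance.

Computing all pairwise distances among 5 points:

d((-3, -17), (16, 1)) = 26.1725
d((-3, -17), (-20, 14)) = 35.3553
d((-3, -17), (-10, 10)) = 27.8927
d((-3, -17), (-3, 17)) = 34.0
d((16, 1), (-20, 14)) = 38.2753
d((16, 1), (-10, 10)) = 27.5136
d((16, 1), (-3, 17)) = 24.8395
d((-20, 14), (-10, 10)) = 10.7703
d((-20, 14), (-3, 17)) = 17.2627
d((-10, 10), (-3, 17)) = 9.8995 <-- minimum

Closest pair: (-10, 10) and (-3, 17) with distance 9.8995

The closest pair is (-10, 10) and (-3, 17) with Euclidean distance 9.8995. For 5 points, brute-force pairwise comparison is shown above. For large n, the divide-and-conquer algorithm (sort by x, recurse on halves, check the dividing strip) achieves O(n log n).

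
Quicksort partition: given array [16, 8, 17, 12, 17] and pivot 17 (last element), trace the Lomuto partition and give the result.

Lomuto partition with pivot = 17:

Initial array: [16, 8, 17, 12, 17]

arr[0]=16 <= 17: swap with position 0, array becomes [16, 8, 17, 12, 17]
arr[1]=8 <= 17: swap with position 1, array becomes [16, 8, 17, 12, 17]
arr[2]=17 <= 17: swap with position 2, array becomes [16, 8, 17, 12, 17]
arr[3]=12 <= 17: swap with position 3, array becomes [16, 8, 17, 12, 17]

Place pivot at position 4: [16, 8, 17, 12, 17]
Pivot position: 4

After partitioning with pivot 17, the array becomes [16, 8, 17, 12, 17]. The pivot is placed at index 4. All elements to the left of the pivot are <= 17, and all elements to the right are > 17.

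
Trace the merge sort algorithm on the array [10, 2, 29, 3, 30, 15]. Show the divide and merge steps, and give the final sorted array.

Merge sort trace:

Split: [10, 2, 29, 3, 30, 15] -> [10, 2, 29] and [3, 30, 15]
  Split: [10, 2, 29] -> [10] and [2, 29]
    Split: [2, 29] -> [2] and [29]
    Merge: [2] + [29] -> [2, 29]
  Merge: [10] + [2, 29] -> [2, 10, 29]
  Split: [3, 30, 15] -> [3] and [30, 15]
    Split: [30, 15] -> [30] and [15]
    Merge: [30] + [15] -> [15, 30]
  Merge: [3] + [15, 30] -> [3, 15, 30]
Merge: [2, 10, 29] + [3, 15, 30] -> [2, 3, 10, 15, 29, 30]

Final sorted array: [2, 3, 10, 15, 29, 30]

The merge sort proceeds by recursively splitting the array and merging sorted halves.
After all merges, the sorted array is [2, 3, 10, 15, 29, 30].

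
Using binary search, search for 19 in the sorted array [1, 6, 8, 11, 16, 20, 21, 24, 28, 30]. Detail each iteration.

Binary search for 19 in [1, 6, 8, 11, 16, 20, 21, 24, 28, 30]:

lo=0, hi=9, mid=4, arr[mid]=16 -> 16 < 19, search right half
lo=5, hi=9, mid=7, arr[mid]=24 -> 24 > 19, search left half
lo=5, hi=6, mid=5, arr[mid]=20 -> 20 > 19, search left half
lo=5 > hi=4, target 19 not found

Binary search determines that 19 is not in the array after 3 comparisons. The search space was exhausted without finding the target.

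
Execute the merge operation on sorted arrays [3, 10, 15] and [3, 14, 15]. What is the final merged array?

Merging process:

Compare 3 vs 3: take 3 from left. Merged: [3]
Compare 10 vs 3: take 3 from right. Merged: [3, 3]
Compare 10 vs 14: take 10 from left. Merged: [3, 3, 10]
Compare 15 vs 14: take 14 from right. Merged: [3, 3, 10, 14]
Compare 15 vs 15: take 15 from left. Merged: [3, 3, 10, 14, 15]
Append remaining from right: [15]. Merged: [3, 3, 10, 14, 15, 15]

Final merged array: [3, 3, 10, 14, 15, 15]
Total comparisons: 5

The merged array is [3, 3, 10, 14, 15, 15], requiring 5 comparisons. The merge step runs in O(n) time where n is the total number of elements.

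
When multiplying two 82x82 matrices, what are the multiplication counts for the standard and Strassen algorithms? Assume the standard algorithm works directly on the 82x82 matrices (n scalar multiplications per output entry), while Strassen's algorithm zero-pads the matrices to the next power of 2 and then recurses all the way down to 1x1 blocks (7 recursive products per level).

Matrix multiplication for 82x82 matrices:

Strassen's algorithm requires power-of-2 dimensions. Pad 82x82 to 128x128 (next power of 2).

Standard algorithm: 82^3 = 551368 multiplications
Strassen's algorithm: 7^(log2(128)) = 7^7 = 823543 multiplications
Difference: 551368 - 823543 = -272175 (Strassen uses MORE here due to padding overhead — for small or just-over-power-of-2 n, padding can outweigh the per-level savings)

Standard: 551368 multiplications (82^3). Strassen: 823543 multiplications (7^7, after padding to 128x128). Strassen reduces 8 recursive multiplications to 7 at each level.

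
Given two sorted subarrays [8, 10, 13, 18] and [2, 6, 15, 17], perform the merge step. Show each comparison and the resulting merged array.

Merging process:

Compare 8 vs 2: take 2 from right. Merged: [2]
Compare 8 vs 6: take 6 from right. Merged: [2, 6]
Compare 8 vs 15: take 8 from left. Merged: [2, 6, 8]
Compare 10 vs 15: take 10 from left. Merged: [2, 6, 8, 10]
Compare 13 vs 15: take 13 from left. Merged: [2, 6, 8, 10, 13]
Compare 18 vs 15: take 15 from right. Merged: [2, 6, 8, 10, 13, 15]
Compare 18 vs 17: take 17 from right. Merged: [2, 6, 8, 10, 13, 15, 17]
Append remaining from left: [18]. Merged: [2, 6, 8, 10, 13, 15, 17, 18]

Final merged array: [2, 6, 8, 10, 13, 15, 17, 18]
Total comparisons: 7

The merged array is [2, 6, 8, 10, 13, 15, 17, 18], requiring 7 comparisons. The merge step runs in O(n) time where n is the total number of elements.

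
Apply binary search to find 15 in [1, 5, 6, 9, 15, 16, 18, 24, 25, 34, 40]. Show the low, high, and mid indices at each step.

Binary search for 15 in [1, 5, 6, 9, 15, 16, 18, 24, 25, 34, 40]:

lo=0, hi=10, mid=5, arr[mid]=16 -> 16 > 15, search left half
lo=0, hi=4, mid=2, arr[mid]=6 -> 6 < 15, search right half
lo=3, hi=4, mid=3, arr[mid]=9 -> 9 < 15, search right half
lo=4, hi=4, mid=4, arr[mid]=15 -> Found target at index 4!

Binary search finds 15 at index 4 after 4 comparisons. The search repeatedly halves the search space by comparing with the middle element.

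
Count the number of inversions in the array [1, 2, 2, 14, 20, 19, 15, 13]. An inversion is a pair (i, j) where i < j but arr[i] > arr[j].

Finding inversions in [1, 2, 2, 14, 20, 19, 15, 13]:

(3, 7): arr[3]=14 > arr[7]=13
(4, 5): arr[4]=20 > arr[5]=19
(4, 6): arr[4]=20 > arr[6]=15
(4, 7): arr[4]=20 > arr[7]=13
(5, 6): arr[5]=19 > arr[6]=15
(5, 7): arr[5]=19 > arr[7]=13
(6, 7): arr[6]=15 > arr[7]=13

Total inversions: 7

The array has 7 inversion(s): (3,7), (4,5), (4,6), (4,7), (5,6), (5,7), (6,7). Each pair (i,j) satisfies i < j and arr[i] > arr[j].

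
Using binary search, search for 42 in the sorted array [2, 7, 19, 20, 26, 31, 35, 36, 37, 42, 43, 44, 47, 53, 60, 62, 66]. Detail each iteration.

Binary search for 42 in [2, 7, 19, 20, 26, 31, 35, 36, 37, 42, 43, 44, 47, 53, 60, 62, 66]:

lo=0, hi=16, mid=8, arr[mid]=37 -> 37 < 42, search right half
lo=9, hi=16, mid=12, arr[mid]=47 -> 47 > 42, search left half
lo=9, hi=11, mid=10, arr[mid]=43 -> 43 > 42, search left half
lo=9, hi=9, mid=9, arr[mid]=42 -> Found target at index 9!

Binary search finds 42 at index 9 after 4 comparisons. The search repeatedly halves the search space by comparing with the middle element.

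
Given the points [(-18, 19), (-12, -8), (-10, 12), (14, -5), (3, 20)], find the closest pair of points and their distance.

Computing all pairwise distances among 5 points:

d((-18, 19), (-12, -8)) = 27.6586
d((-18, 19), (-10, 12)) = 10.6301 <-- minimum
d((-18, 19), (14, -5)) = 40.0
d((-18, 19), (3, 20)) = 21.0238
d((-12, -8), (-10, 12)) = 20.0998
d((-12, -8), (14, -5)) = 26.1725
d((-12, -8), (3, 20)) = 31.7648
d((-10, 12), (14, -5)) = 29.4109
d((-10, 12), (3, 20)) = 15.2643
d((14, -5), (3, 20)) = 27.313

Closest pair: (-18, 19) and (-10, 12) with distance 10.6301

The closest pair is (-18, 19) and (-10, 12) with Euclidean distance 10.6301. For 5 points, brute-force pairwise comparison is shown above. For large n, the divide-and-conquer algorithm (sort by x, recurse on halves, check the dividing strip) achieves O(n log n).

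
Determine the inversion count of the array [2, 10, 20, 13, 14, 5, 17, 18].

Finding inversions in [2, 10, 20, 13, 14, 5, 17, 18]:

(1, 5): arr[1]=10 > arr[5]=5
(2, 3): arr[2]=20 > arr[3]=13
(2, 4): arr[2]=20 > arr[4]=14
(2, 5): arr[2]=20 > arr[5]=5
(2, 6): arr[2]=20 > arr[6]=17
(2, 7): arr[2]=20 > arr[7]=18
(3, 5): arr[3]=13 > arr[5]=5
(4, 5): arr[4]=14 > arr[5]=5

Total inversions: 8

The array has 8 inversion(s): (1,5), (2,3), (2,4), (2,5), (2,6), (2,7), (3,5), (4,5). Each pair (i,j) satisfies i < j and arr[i] > arr[j].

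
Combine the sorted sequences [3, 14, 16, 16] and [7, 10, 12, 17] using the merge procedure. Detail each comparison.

Merging process:

Compare 3 vs 7: take 3 from left. Merged: [3]
Compare 14 vs 7: take 7 from right. Merged: [3, 7]
Compare 14 vs 10: take 10 from right. Merged: [3, 7, 10]
Compare 14 vs 12: take 12 from right. Merged: [3, 7, 10, 12]
Compare 14 vs 17: take 14 from left. Merged: [3, 7, 10, 12, 14]
Compare 16 vs 17: take 16 from left. Merged: [3, 7, 10, 12, 14, 16]
Compare 16 vs 17: take 16 from left. Merged: [3, 7, 10, 12, 14, 16, 16]
Append remaining from right: [17]. Merged: [3, 7, 10, 12, 14, 16, 16, 17]

Final merged array: [3, 7, 10, 12, 14, 16, 16, 17]
Total comparisons: 7

The merged array is [3, 7, 10, 12, 14, 16, 16, 17], requiring 7 comparisons. The merge step runs in O(n) time where n is the total number of elements.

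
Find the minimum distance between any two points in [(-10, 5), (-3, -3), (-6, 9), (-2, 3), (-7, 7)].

Computing all pairwise distances among 5 points:

d((-10, 5), (-3, -3)) = 10.6301
d((-10, 5), (-6, 9)) = 5.6569
d((-10, 5), (-2, 3)) = 8.2462
d((-10, 5), (-7, 7)) = 3.6056
d((-3, -3), (-6, 9)) = 12.3693
d((-3, -3), (-2, 3)) = 6.0828
d((-3, -3), (-7, 7)) = 10.7703
d((-6, 9), (-2, 3)) = 7.2111
d((-6, 9), (-7, 7)) = 2.2361 <-- minimum
d((-2, 3), (-7, 7)) = 6.4031

Closest pair: (-6, 9) and (-7, 7) with distance 2.2361

The closest pair is (-6, 9) and (-7, 7) with Euclidean distance 2.2361. For 5 points, brute-force pairwise comparison is shown above. For large n, the divide-and-conquer algorithm (sort by x, recurse on halves, check the dividing strip) achieves O(n log n).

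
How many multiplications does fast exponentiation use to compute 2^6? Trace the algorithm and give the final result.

Computing 2^6 by squaring (build up from 2^1; each line after the first costs one multiplication):

2^1 = 2
2^2 = (2^1)^2 = 2^2 = 4
2^3 = 2 * 2^2 = 2 * 4 = 8
2^6 = (2^3)^2 = 8^2 = 64

Result: 64
Multiplications needed: 3 (3 lines after 2^1)

2^6 = 64. Using exponentiation by squaring, this requires 3 multiplications. The key idea: if the exponent is even, square the half-power; if odd, multiply by the base once.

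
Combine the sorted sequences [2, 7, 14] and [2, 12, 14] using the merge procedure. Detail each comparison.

Merging process:

Compare 2 vs 2: take 2 from left. Merged: [2]
Compare 7 vs 2: take 2 from right. Merged: [2, 2]
Compare 7 vs 12: take 7 from left. Merged: [2, 2, 7]
Compare 14 vs 12: take 12 from right. Merged: [2, 2, 7, 12]
Compare 14 vs 14: take 14 from left. Merged: [2, 2, 7, 12, 14]
Append remaining from right: [14]. Merged: [2, 2, 7, 12, 14, 14]

Final merged array: [2, 2, 7, 12, 14, 14]
Total comparisons: 5

The merged array is [2, 2, 7, 12, 14, 14], requiring 5 comparisons. The merge step runs in O(n) time where n is the total number of elements.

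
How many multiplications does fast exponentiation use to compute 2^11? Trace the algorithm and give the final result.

Computing 2^11 by squaring (build up from 2^1; each line after the first costs one multiplication):

2^1 = 2
2^2 = (2^1)^2 = 2^2 = 4
2^4 = (2^2)^2 = 4^2 = 16
2^5 = 2 * 2^4 = 2 * 16 = 32
2^10 = (2^5)^2 = 32^2 = 1024
2^11 = 2 * 2^10 = 2 * 1024 = 2048

Result: 2048
Multiplications needed: 5 (5 lines after 2^1)

2^11 = 2048. Using exponentiation by squaring, this requires 5 multiplications. The key idea: if the exponent is even, square the half-power; if odd, multiply by the base once.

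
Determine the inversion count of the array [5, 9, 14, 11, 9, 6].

Finding inversions in [5, 9, 14, 11, 9, 6]:

(1, 5): arr[1]=9 > arr[5]=6
(2, 3): arr[2]=14 > arr[3]=11
(2, 4): arr[2]=14 > arr[4]=9
(2, 5): arr[2]=14 > arr[5]=6
(3, 4): arr[3]=11 > arr[4]=9
(3, 5): arr[3]=11 > arr[5]=6
(4, 5): arr[4]=9 > arr[5]=6

Total inversions: 7

The array has 7 inversion(s): (1,5), (2,3), (2,4), (2,5), (3,4), (3,5), (4,5). Each pair (i,j) satisfies i < j and arr[i] > arr[j].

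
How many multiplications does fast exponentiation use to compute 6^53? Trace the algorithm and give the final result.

Computing 6^53 by squaring (build up from 6^1; each line after the first costs one multiplication):

6^1 = 6
6^2 = (6^1)^2 = 6^2 = 36
6^3 = 6 * 6^2 = 6 * 36 = 216
6^6 = (6^3)^2 = 216^2 = 46656
6^12 = (6^6)^2 = 46656^2 = 2176782336
6^13 = 6 * 6^12 = 6 * 2176782336 = 13060694016
6^26 = (6^13)^2 = 13060694016^2 = 170581728179578208256
6^52 = (6^26)^2 = 170581728179578208256^2 = 29098125988731506183153025616435306561536
6^53 = 6 * 6^52 = 6 * 29098125988731506183153025616435306561536 = 174588755932389037098918153698611839369216

Result: 174588755932389037098918153698611839369216
Multiplications needed: 8 (8 lines after 6^1)

6^53 = 174588755932389037098918153698611839369216. Using exponentiation by squaring, this requires 8 multiplications. The key idea: if the exponent is even, square the half-power; if odd, multiply by the base once.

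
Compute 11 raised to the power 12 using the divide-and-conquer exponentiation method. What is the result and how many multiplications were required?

Computing 11^12 by squaring (build up from 11^1; each line after the first costs one multiplication):

11^1 = 11
11^2 = (11^1)^2 = 11^2 = 121
11^3 = 11 * 11^2 = 11 * 121 = 1331
11^6 = (11^3)^2 = 1331^2 = 1771561
11^12 = (11^6)^2 = 1771561^2 = 3138428376721

Result: 3138428376721
Multiplications needed: 4 (4 lines after 11^1)

11^12 = 3138428376721. Using exponentiation by squaring, this requires 4 multiplications. The key idea: if the exponent is even, square the half-power; if odd, multiply by the base once.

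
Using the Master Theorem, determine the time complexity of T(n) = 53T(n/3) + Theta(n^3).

Master Theorem for T(n) = 53T(n/3) + O(n^3):

a = 53, b = 3, c = 3
log_b(a) = log_3(53) = 3.6139

Case 1: c = 3 < log_3(53) = 3.6139
T(n) = O(n^(log_3 53))

For T(n) = 53T(n/3) + O(n^3): log_3(53) = 3.6139. This is Case 1 of the Master Theorem (c < log_b(a), work dominated by leaves), giving O(n^(log_3 53)).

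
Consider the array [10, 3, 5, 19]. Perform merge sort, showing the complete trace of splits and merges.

Merge sort trace:

Split: [10, 3, 5, 19] -> [10, 3] and [5, 19]
  Split: [10, 3] -> [10] and [3]
  Merge: [10] + [3] -> [3, 10]
  Split: [5, 19] -> [5] and [19]
  Merge: [5] + [19] -> [5, 19]
Merge: [3, 10] + [5, 19] -> [3, 5, 10, 19]

Final sorted array: [3, 5, 10, 19]

The merge sort proceeds by recursively splitting the array and merging sorted halves.
After all merges, the sorted array is [3, 5, 10, 19].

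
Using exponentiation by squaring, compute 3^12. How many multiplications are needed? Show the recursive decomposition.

Computing 3^12 by squaring (build up from 3^1; each line after the first costs one multiplication):

3^1 = 3
3^2 = (3^1)^2 = 3^2 = 9
3^3 = 3 * 3^2 = 3 * 9 = 27
3^6 = (3^3)^2 = 27^2 = 729
3^12 = (3^6)^2 = 729^2 = 531441

Result: 531441
Multiplications needed: 4 (4 lines after 3^1)

3^12 = 531441. Using exponentiation by squaring, this requires 4 multiplications. The key idea: if the exponent is even, square the half-power; if odd, multiply by the base once.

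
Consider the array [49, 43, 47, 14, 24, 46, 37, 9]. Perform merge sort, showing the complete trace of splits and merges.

Merge sort trace:

Split: [49, 43, 47, 14, 24, 46, 37, 9] -> [49, 43, 47, 14] and [24, 46, 37, 9]
  Split: [49, 43, 47, 14] -> [49, 43] and [47, 14]
    Split: [49, 43] -> [49] and [43]
    Merge: [49] + [43] -> [43, 49]
    Split: [47, 14] -> [47] and [14]
    Merge: [47] + [14] -> [14, 47]
  Merge: [43, 49] + [14, 47] -> [14, 43, 47, 49]
  Split: [24, 46, 37, 9] -> [24, 46] and [37, 9]
    Split: [24, 46] -> [24] and [46]
    Merge: [24] + [46] -> [24, 46]
    Split: [37, 9] -> [37] and [9]
    Merge: [37] + [9] -> [9, 37]
  Merge: [24, 46] + [9, 37] -> [9, 24, 37, 46]
Merge: [14, 43, 47, 49] + [9, 24, 37, 46] -> [9, 14, 24, 37, 43, 46, 47, 49]

Final sorted array: [9, 14, 24, 37, 43, 46, 47, 49]

The merge sort proceeds by recursively splitting the array and merging sorted halves.
After all merges, the sorted array is [9, 14, 24, 37, 43, 46, 47, 49].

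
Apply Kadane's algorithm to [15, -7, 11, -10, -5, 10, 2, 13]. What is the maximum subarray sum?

Using Kadane's algorithm on [15, -7, 11, -10, -5, 10, 2, 13]:

Scanning through the array:
Position 1 (value -7): max_ending_here = 8, max_so_far = 15
Position 2 (value 11): max_ending_here = 19, max_so_far = 19
Position 3 (value -10): max_ending_here = 9, max_so_far = 19
Position 4 (value -5): max_ending_here = 4, max_so_far = 19
Position 5 (value 10): max_ending_here = 14, max_so_far = 19
Position 6 (value 2): max_ending_here = 16, max_so_far = 19
Position 7 (value 13): max_ending_here = 29, max_so_far = 29

Maximum subarray: [15, -7, 11, -10, -5, 10, 2, 13]
Maximum sum: 29

The maximum subarray is [15, -7, 11, -10, -5, 10, 2, 13] with sum 29. This subarray runs from index 0 to index 7.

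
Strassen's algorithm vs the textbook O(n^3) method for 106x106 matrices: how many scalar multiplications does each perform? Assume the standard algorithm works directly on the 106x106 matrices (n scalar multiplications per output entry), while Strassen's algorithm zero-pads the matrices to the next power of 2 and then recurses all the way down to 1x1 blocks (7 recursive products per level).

Matrix multiplication for 106x106 matrices:

Strassen's algorithm requires power-of-2 dimensions. Pad 106x106 to 128x128 (next power of 2).

Standard algorithm: 106^3 = 1191016 multiplications
Strassen's algorithm: 7^(log2(128)) = 7^7 = 823543 multiplications
Savings: 1191016 - 823543 = 367473 multiplications

Standard: 1191016 multiplications (106^3). Strassen: 823543 multiplications (7^7, after padding to 128x128). Strassen reduces 8 recursive multiplications to 7 at each level.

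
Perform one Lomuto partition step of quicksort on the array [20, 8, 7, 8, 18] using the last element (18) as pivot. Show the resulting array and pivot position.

Lomuto partition with pivot = 18:

Initial array: [20, 8, 7, 8, 18]

arr[0]=20 > 18: no swap
arr[1]=8 <= 18: swap with position 0, array becomes [8, 20, 7, 8, 18]
arr[2]=7 <= 18: swap with position 1, array becomes [8, 7, 20, 8, 18]
arr[3]=8 <= 18: swap with position 2, array becomes [8, 7, 8, 20, 18]

Place pivot at position 3: [8, 7, 8, 18, 20]
Pivot position: 3

After partitioning with pivot 18, the array becomes [8, 7, 8, 18, 20]. The pivot is placed at index 3. All elements to the left of the pivot are <= 18, and all elements to the right are > 18.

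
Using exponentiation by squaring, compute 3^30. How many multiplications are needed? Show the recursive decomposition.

Computing 3^30 by squaring (build up from 3^1; each line after the first costs one multiplication):

3^1 = 3
3^2 = (3^1)^2 = 3^2 = 9
3^3 = 3 * 3^2 = 3 * 9 = 27
3^6 = (3^3)^2 = 27^2 = 729
3^7 = 3 * 3^6 = 3 * 729 = 2187
3^14 = (3^7)^2 = 2187^2 = 4782969
3^15 = 3 * 3^14 = 3 * 4782969 = 14348907
3^30 = (3^15)^2 = 14348907^2 = 205891132094649

Result: 205891132094649
Multiplications needed: 7 (7 lines after 3^1)

3^30 = 205891132094649. Using exponentiation by squaring, this requires 7 multiplications. The key idea: if the exponent is even, square the half-power; if odd, multiply by the base once.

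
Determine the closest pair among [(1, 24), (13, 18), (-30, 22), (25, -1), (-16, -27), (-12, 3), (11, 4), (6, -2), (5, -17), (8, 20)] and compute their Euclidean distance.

Computing all pairwise distances among 10 points:

d((1, 24), (13, 18)) = 13.4164
d((1, 24), (-30, 22)) = 31.0644
d((1, 24), (25, -1)) = 34.6554
d((1, 24), (-16, -27)) = 53.7587
d((1, 24), (-12, 3)) = 24.6982
d((1, 24), (11, 4)) = 22.3607
d((1, 24), (6, -2)) = 26.4764
d((1, 24), (5, -17)) = 41.1947
d((1, 24), (8, 20)) = 8.0623
d((13, 18), (-30, 22)) = 43.1856
d((13, 18), (25, -1)) = 22.4722
d((13, 18), (-16, -27)) = 53.535
d((13, 18), (-12, 3)) = 29.1548
d((13, 18), (11, 4)) = 14.1421
d((13, 18), (6, -2)) = 21.1896
d((13, 18), (5, -17)) = 35.9026
d((13, 18), (8, 20)) = 5.3852 <-- minimum
d((-30, 22), (25, -1)) = 59.6154
d((-30, 22), (-16, -27)) = 50.9608
d((-30, 22), (-12, 3)) = 26.1725
d((-30, 22), (11, 4)) = 44.7772
d((-30, 22), (6, -2)) = 43.2666
d((-30, 22), (5, -17)) = 52.4023
d((-30, 22), (8, 20)) = 38.0526
d((25, -1), (-16, -27)) = 48.5489
d((25, -1), (-12, 3)) = 37.2156
d((25, -1), (11, 4)) = 14.8661
d((25, -1), (6, -2)) = 19.0263
d((25, -1), (5, -17)) = 25.6125
d((25, -1), (8, 20)) = 27.0185
d((-16, -27), (-12, 3)) = 30.2655
d((-16, -27), (11, 4)) = 41.1096
d((-16, -27), (6, -2)) = 33.3017
d((-16, -27), (5, -17)) = 23.2594
d((-16, -27), (8, 20)) = 52.7731
d((-12, 3), (11, 4)) = 23.0217
d((-12, 3), (6, -2)) = 18.6815
d((-12, 3), (5, -17)) = 26.2488
d((-12, 3), (8, 20)) = 26.2488
d((11, 4), (6, -2)) = 7.8102
d((11, 4), (5, -17)) = 21.8403
d((11, 4), (8, 20)) = 16.2788
d((6, -2), (5, -17)) = 15.0333
d((6, -2), (8, 20)) = 22.0907
d((5, -17), (8, 20)) = 37.1214

Closest pair: (13, 18) and (8, 20) with distance 5.3852

The closest pair is (13, 18) and (8, 20) with Euclidean distance 5.3852. For 10 points, brute-force pairwise comparison is shown above. For large n, the divide-and-conquer algorithm (sort by x, recurse on halves, check the dividing strip) achieves O(n log n).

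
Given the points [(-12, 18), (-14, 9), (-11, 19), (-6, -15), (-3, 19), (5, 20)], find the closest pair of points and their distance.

Computing all pairwise distances among 6 points:

d((-12, 18), (-14, 9)) = 9.2195
d((-12, 18), (-11, 19)) = 1.4142 <-- minimum
d((-12, 18), (-6, -15)) = 33.541
d((-12, 18), (-3, 19)) = 9.0554
d((-12, 18), (5, 20)) = 17.1172
d((-14, 9), (-11, 19)) = 10.4403
d((-14, 9), (-6, -15)) = 25.2982
d((-14, 9), (-3, 19)) = 14.8661
d((-14, 9), (5, 20)) = 21.9545
d((-11, 19), (-6, -15)) = 34.3657
d((-11, 19), (-3, 19)) = 8.0
d((-11, 19), (5, 20)) = 16.0312
d((-6, -15), (-3, 19)) = 34.1321
d((-6, -15), (5, 20)) = 36.6879
d((-3, 19), (5, 20)) = 8.0623

Closest pair: (-12, 18) and (-11, 19) with distance 1.4142

The closest pair is (-12, 18) and (-11, 19) with Euclidean distance 1.4142. For 6 points, brute-force pairwise comparison is shown above. For large n, the divide-and-conquer algorithm (sort by x, recurse on halves, check the dividing strip) achieves O(n log n).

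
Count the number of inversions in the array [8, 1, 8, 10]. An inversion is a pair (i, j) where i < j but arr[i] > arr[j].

Finding inversions in [8, 1, 8, 10]:

(0, 1): arr[0]=8 > arr[1]=1

Total inversions: 1

The array has 1 inversion(s): (0,1). Each pair (i,j) satisfies i < j and arr[i] > arr[j].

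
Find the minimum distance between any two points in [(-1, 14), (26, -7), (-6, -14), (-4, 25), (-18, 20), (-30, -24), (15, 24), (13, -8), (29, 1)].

Computing all pairwise distances among 9 points:

d((-1, 14), (26, -7)) = 34.2053
d((-1, 14), (-6, -14)) = 28.4429
d((-1, 14), (-4, 25)) = 11.4018
d((-1, 14), (-18, 20)) = 18.0278
d((-1, 14), (-30, -24)) = 47.8017
d((-1, 14), (15, 24)) = 18.868
d((-1, 14), (13, -8)) = 26.0768
d((-1, 14), (29, 1)) = 32.6956
d((26, -7), (-6, -14)) = 32.7567
d((26, -7), (-4, 25)) = 43.8634
d((26, -7), (-18, 20)) = 51.6236
d((26, -7), (-30, -24)) = 58.5235
d((26, -7), (15, 24)) = 32.8938
d((26, -7), (13, -8)) = 13.0384
d((26, -7), (29, 1)) = 8.544 <-- minimum
d((-6, -14), (-4, 25)) = 39.0512
d((-6, -14), (-18, 20)) = 36.0555
d((-6, -14), (-30, -24)) = 26.0
d((-6, -14), (15, 24)) = 43.4166
d((-6, -14), (13, -8)) = 19.9249
d((-6, -14), (29, 1)) = 38.0789
d((-4, 25), (-18, 20)) = 14.8661
d((-4, 25), (-30, -24)) = 55.4707
d((-4, 25), (15, 24)) = 19.0263
d((-4, 25), (13, -8)) = 37.1214
d((-4, 25), (29, 1)) = 40.8044
d((-18, 20), (-30, -24)) = 45.607
d((-18, 20), (15, 24)) = 33.2415
d((-18, 20), (13, -8)) = 41.7732
d((-18, 20), (29, 1)) = 50.6952
d((-30, -24), (15, 24)) = 65.7951
d((-30, -24), (13, -8)) = 45.8803
d((-30, -24), (29, 1)) = 64.0781
d((15, 24), (13, -8)) = 32.0624
d((15, 24), (29, 1)) = 26.9258
d((13, -8), (29, 1)) = 18.3576

Closest pair: (26, -7) and (29, 1) with distance 8.544

The closest pair is (26, -7) and (29, 1) with Euclidean distance 8.544. For 9 points, brute-force pairwise comparison is shown above. For large n, the divide-and-conquer algorithm (sort by x, recurse on halves, check the dividing strip) achieves O(n log n).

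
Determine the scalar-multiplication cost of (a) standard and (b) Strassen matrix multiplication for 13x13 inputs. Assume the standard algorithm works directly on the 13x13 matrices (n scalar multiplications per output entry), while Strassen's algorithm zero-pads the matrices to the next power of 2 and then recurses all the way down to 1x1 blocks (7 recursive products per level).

Matrix multiplication for 13x13 matrices:

Strassen's algorithm requires power-of-2 dimensions. Pad 13x13 to 16x16 (next power of 2).

Standard algorithm: 13^3 = 2197 multiplications
Strassen's algorithm: 7^(log2(16)) = 7^4 = 2401 multiplications
Difference: 2197 - 2401 = -204 (Strassen uses MORE here due to padding overhead — for small or just-over-power-of-2 n, padding can outweigh the per-level savings)

Standard: 2197 multiplications (13^3). Strassen: 2401 multiplications (7^4, after padding to 16x16). Strassen reduces 8 recursive multiplications to 7 at each level.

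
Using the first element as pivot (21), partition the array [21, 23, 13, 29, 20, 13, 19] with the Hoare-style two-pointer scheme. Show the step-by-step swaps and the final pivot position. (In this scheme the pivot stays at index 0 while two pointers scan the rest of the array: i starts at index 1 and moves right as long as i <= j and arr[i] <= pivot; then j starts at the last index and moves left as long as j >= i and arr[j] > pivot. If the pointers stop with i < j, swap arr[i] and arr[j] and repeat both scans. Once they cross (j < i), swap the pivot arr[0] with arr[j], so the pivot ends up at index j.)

Hoare-style two-pointer partition with pivot = 21:

Initial array: [21, 23, 13, 29, 20, 13, 19]

Pointers start at i = 1, j = 6.
i stops at index 1 (arr[1]=23 > 21), j stops at index 6 (arr[6]=19 <= 21): swap arr[1] and arr[6], array becomes [21, 19, 13, 29, 20, 13, 23]
i stops at index 3 (arr[3]=29 > 21), j stops at index 5 (arr[5]=13 <= 21): swap arr[3] and arr[5], array becomes [21, 19, 13, 13, 20, 29, 23]
i ends at 5, j ends at 4: the pointers have crossed (j < i), so scanning stops.

Swap pivot arr[0] with arr[4] to place pivot at position 4: [20, 19, 13, 13, 21, 29, 23]
Pivot position: 4

After partitioning with pivot 21, the array becomes [20, 19, 13, 13, 21, 29, 23]. The pivot is placed at index 4. All elements to the left of the pivot are <= 21, and all elements to the right are > 21.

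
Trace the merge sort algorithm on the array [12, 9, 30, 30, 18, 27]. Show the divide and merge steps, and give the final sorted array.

Merge sort trace:

Split: [12, 9, 30, 30, 18, 27] -> [12, 9, 30] and [30, 18, 27]
  Split: [12, 9, 30] -> [12] and [9, 30]
    Split: [9, 30] -> [9] and [30]
    Merge: [9] + [30] -> [9, 30]
  Merge: [12] + [9, 30] -> [9, 12, 30]
  Split: [30, 18, 27] -> [30] and [18, 27]
    Split: [18, 27] -> [18] and [27]
    Merge: [18] + [27] -> [18, 27]
  Merge: [30] + [18, 27] -> [18, 27, 30]
Merge: [9, 12, 30] + [18, 27, 30] -> [9, 12, 18, 27, 30, 30]

Final sorted array: [9, 12, 18, 27, 30, 30]

The merge sort proceeds by recursively splitting the array and merging sorted halves.
After all merges, the sorted array is [9, 12, 18, 27, 30, 30].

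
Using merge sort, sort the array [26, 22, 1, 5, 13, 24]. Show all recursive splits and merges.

Merge sort trace:

Split: [26, 22, 1, 5, 13, 24] -> [26, 22, 1] and [5, 13, 24]
  Split: [26, 22, 1] -> [26] and [22, 1]
    Split: [22, 1] -> [22] and [1]
    Merge: [22] + [1] -> [1, 22]
  Merge: [26] + [1, 22] -> [1, 22, 26]
  Split: [5, 13, 24] -> [5] and [13, 24]
    Split: [13, 24] -> [13] and [24]
    Merge: [13] + [24] -> [13, 24]
  Merge: [5] + [13, 24] -> [5, 13, 24]
Merge: [1, 22, 26] + [5, 13, 24] -> [1, 5, 13, 22, 24, 26]

Final sorted array: [1, 5, 13, 22, 24, 26]

The merge sort proceeds by recursively splitting the array and merging sorted halves.
After all merges, the sorted array is [1, 5, 13, 22, 24, 26].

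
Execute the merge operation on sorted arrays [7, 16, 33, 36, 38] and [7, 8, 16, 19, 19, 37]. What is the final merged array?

Merging process:

Compare 7 vs 7: take 7 from left. Merged: [7]
Compare 16 vs 7: take 7 from right. Merged: [7, 7]
Compare 16 vs 8: take 8 from right. Merged: [7, 7, 8]
Compare 16 vs 16: take 16 from left. Merged: [7, 7, 8, 16]
Compare 33 vs 16: take 16 from right. Merged: [7, 7, 8, 16, 16]
Compare 33 vs 19: take 19 from right. Merged: [7, 7, 8, 16, 16, 19]
Compare 33 vs 19: take 19 from right. Merged: [7, 7, 8, 16, 16, 19, 19]
Compare 33 vs 37: take 33 from left. Merged: [7, 7, 8, 16, 16, 19, 19, 33]
Compare 36 vs 37: take 36 from left. Merged: [7, 7, 8, 16, 16, 19, 19, 33, 36]
Compare 38 vs 37: take 37 from right. Merged: [7, 7, 8, 16, 16, 19, 19, 33, 36, 37]
Append remaining from left: [38]. Merged: [7, 7, 8, 16, 16, 19, 19, 33, 36, 37, 38]

Final merged array: [7, 7, 8, 16, 16, 19, 19, 33, 36, 37, 38]
Total comparisons: 10

The merged array is [7, 7, 8, 16, 16, 19, 19, 33, 36, 37, 38], requiring 10 comparisons. The merge step runs in O(n) time where n is the total number of elements.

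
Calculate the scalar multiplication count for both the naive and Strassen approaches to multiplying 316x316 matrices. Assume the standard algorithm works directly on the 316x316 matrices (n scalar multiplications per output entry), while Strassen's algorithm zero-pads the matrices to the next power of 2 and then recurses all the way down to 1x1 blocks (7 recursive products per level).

Matrix multiplication for 316x316 matrices:

Strassen's algorithm requires power-of-2 dimensions. Pad 316x316 to 512x512 (next power of 2).

Standard algorithm: 316^3 = 31554496 multiplications
Strassen's algorithm: 7^(log2(512)) = 7^9 = 40353607 multiplications
Difference: 31554496 - 40353607 = -8799111 (Strassen uses MORE here due to padding overhead — for small or just-over-power-of-2 n, padding can outweigh the per-level savings)

Standard: 31554496 multiplications (316^3). Strassen: 40353607 multiplications (7^9, after padding to 512x512). Strassen reduces 8 recursive multiplications to 7 at each level.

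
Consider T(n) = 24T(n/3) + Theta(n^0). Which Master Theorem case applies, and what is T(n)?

Master Theorem for T(n) = 24T(n/3) + O(n^0):

a = 24, b = 3, c = 0
log_b(a) = log_3(24) = 2.8928

Case 1: c = 0 < log_3(24) = 2.8928
T(n) = O(n^(log_3 24))

For T(n) = 24T(n/3) + O(n^0): log_3(24) = 2.8928. This is Case 1 of the Master Theorem (c < log_b(a), work dominated by leaves), giving O(n^(log_3 24)).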